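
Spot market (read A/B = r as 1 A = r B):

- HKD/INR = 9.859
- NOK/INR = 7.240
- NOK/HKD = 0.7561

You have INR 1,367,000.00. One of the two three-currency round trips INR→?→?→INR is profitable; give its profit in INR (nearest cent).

Profit: INR 40,479.42

Profitable loop is INR → NOK → HKD → INR:
INR 1,367,000.00 ÷ 7.240 = NOK 188,812.15
NOK 188,812.15 × 0.7561 = HKD 142,760.87
HKD 142,760.87 × 9.859 = INR 1,407,479.42
Profit = INR 1,407,479.42 − INR 1,367,000.00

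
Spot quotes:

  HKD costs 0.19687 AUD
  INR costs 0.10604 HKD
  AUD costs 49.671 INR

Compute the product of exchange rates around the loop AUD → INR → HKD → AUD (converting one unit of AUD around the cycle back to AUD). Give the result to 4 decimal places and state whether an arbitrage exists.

1.0369 (arbitrage exists)

Around AUD → INR → HKD → AUD: 1 × 49.671 × 0.10604 × 0.19687 = 1.036937
Product > 1; profitable direction is AUD → INR → HKD → AUD.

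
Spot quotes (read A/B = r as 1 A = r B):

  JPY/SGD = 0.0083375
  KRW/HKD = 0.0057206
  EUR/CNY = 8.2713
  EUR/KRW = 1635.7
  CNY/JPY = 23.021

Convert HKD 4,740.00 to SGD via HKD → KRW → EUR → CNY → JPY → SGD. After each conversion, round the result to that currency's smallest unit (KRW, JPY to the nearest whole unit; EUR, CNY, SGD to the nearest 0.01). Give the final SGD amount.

SGD 804.20

HKD 4,740.00 ÷ 0.0057206 = KRW 828,584
KRW 828,584 ÷ 1635.7 = EUR 506.56
EUR 506.56 × 8.2713 = CNY 4,189.91
CNY 4,189.91 × 23.021 = JPY 96,456
JPY 96,456 × 0.0083375 = SGD 804.20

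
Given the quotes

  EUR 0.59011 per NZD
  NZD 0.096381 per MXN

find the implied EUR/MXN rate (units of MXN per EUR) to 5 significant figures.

EUR/MXN = 17.582

1 EUR ÷ 0.59011 = 1.6946 NZD
1.6946 NZD ÷ 0.096381 = 17.5823 MXN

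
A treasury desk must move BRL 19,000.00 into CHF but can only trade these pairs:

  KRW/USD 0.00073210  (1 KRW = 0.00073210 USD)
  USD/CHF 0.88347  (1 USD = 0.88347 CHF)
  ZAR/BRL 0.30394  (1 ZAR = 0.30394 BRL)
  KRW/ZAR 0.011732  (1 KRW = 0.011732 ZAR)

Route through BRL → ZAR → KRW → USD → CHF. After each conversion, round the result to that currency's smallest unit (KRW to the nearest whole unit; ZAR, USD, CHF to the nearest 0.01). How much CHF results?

BRL 19,000.00 ÷ 0.30394 = ZAR 62,512.34
ZAR 62,512.34 ÷ 0.011732 = KRW 5,328,362
KRW 5,328,362 × 0.00073210 = USD 3,900.89
USD 3,900.89 × 0.88347 = CHF 3,446.32

CHF 3,446.32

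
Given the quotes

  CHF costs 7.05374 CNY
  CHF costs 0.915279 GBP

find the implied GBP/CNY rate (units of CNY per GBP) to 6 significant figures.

GBP/CNY = 7.70666

1 GBP ÷ 0.915279 = 1.09256 CHF
1.09256 CHF × 7.05374 = 7.70666 CNY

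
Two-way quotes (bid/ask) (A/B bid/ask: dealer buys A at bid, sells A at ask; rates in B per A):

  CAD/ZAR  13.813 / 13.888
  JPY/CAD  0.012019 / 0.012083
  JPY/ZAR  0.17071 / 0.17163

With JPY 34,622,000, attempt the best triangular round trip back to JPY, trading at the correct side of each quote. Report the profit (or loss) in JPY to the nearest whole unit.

Net profit: JPY 598,590

Best loop JPY → ZAR → CAD → JPY:
JPY 34,622,000 × 0.17071 (sell JPY at bid) = ZAR 5,910,321.62
ZAR 5,910,321.62 ÷ 13.888 (buy CAD at ask) = CAD 425,570.39
CAD 425,570.39 ÷ 0.012083 (buy JPY at ask) = JPY 35,220,590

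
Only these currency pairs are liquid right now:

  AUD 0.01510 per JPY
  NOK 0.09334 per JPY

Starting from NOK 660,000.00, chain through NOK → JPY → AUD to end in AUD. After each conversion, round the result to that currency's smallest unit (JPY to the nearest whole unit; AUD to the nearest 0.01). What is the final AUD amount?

AUD 106,770.95

NOK 660,000.00 ÷ 0.09334 = JPY 7,070,924
JPY 7,070,924 × 0.01510 = AUD 106,770.95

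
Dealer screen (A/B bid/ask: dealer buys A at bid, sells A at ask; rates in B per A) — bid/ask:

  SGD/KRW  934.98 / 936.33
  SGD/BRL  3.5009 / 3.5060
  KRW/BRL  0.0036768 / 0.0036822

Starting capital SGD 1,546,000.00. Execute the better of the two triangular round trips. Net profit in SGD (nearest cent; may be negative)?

Net profit: SGD 23,830.94

Best loop SGD → BRL → KRW → SGD:
SGD 1,546,000.00 × 3.5009 (sell SGD at bid) = BRL 5,412,391.40
BRL 5,412,391.40 ÷ 0.0036822 (buy KRW at ask) = KRW 1,469,879,800
KRW 1,469,879,800 ÷ 936.33 (buy SGD at ask) = SGD 1,569,830.94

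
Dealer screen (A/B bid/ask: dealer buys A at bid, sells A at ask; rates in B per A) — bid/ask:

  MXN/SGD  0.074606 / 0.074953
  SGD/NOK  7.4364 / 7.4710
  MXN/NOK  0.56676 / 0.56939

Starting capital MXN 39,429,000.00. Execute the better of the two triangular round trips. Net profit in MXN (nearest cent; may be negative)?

Net profit: MXN 477,826.94

Best loop MXN → NOK → SGD → MXN:
MXN 39,429,000.00 × 0.56676 (sell MXN at bid) = NOK 22,346,780.04
NOK 22,346,780.04 ÷ 7.4710 (buy SGD at ask) = SGD 2,991,136.40
SGD 2,991,136.40 ÷ 0.074953 (buy MXN at ask) = MXN 39,906,826.94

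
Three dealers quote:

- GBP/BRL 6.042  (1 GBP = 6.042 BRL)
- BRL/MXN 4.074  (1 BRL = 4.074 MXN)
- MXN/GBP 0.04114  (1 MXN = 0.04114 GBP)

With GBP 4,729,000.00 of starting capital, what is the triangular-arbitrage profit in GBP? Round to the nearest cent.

Profit: GBP 59,895.35

Profitable loop is GBP → BRL → MXN → GBP:
GBP 4,729,000.00 × 6.042 = BRL 28,572,618.00
BRL 28,572,618.00 × 4.074 = MXN 116,404,845.73
MXN 116,404,845.73 × 0.04114 = GBP 4,788,895.35
Profit = GBP 4,788,895.35 − GBP 4,729,000.00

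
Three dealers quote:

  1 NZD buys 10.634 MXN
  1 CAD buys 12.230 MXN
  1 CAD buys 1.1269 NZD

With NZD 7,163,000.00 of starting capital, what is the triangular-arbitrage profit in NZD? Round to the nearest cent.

Profitable loop is NZD → CAD → MXN → NZD:
NZD 7,163,000.00 ÷ 1.1269 = CAD 6,356,375.90
CAD 6,356,375.90 × 12.230 = MXN 77,738,477.24
MXN 77,738,477.24 ÷ 10.634 = NZD 7,310,370.25
Profit = NZD 7,310,370.25 − NZD 7,163,000.00

Profit: NZD 147,370.25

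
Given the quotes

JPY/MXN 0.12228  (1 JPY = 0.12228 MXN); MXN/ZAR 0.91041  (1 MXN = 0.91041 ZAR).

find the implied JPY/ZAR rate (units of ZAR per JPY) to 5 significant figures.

1 JPY × 0.12228 = 0.12228 MXN
0.12228 MXN × 0.91041 = 0.111325 ZAR

JPY/ZAR = 0.11132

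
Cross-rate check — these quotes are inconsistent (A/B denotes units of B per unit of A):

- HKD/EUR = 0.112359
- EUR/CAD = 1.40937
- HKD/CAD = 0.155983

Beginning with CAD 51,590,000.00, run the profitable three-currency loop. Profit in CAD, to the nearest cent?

Profit: CAD 784,651.62

Profitable loop is CAD → HKD → EUR → CAD:
CAD 51,590,000.00 ÷ 0.155983 = HKD 330,741,170.51
HKD 330,741,170.51 × 0.112359 = EUR 37,161,747.18
EUR 37,161,747.18 × 1.40937 = CAD 52,374,651.62
Profit = CAD 52,374,651.62 − CAD 51,590,000.00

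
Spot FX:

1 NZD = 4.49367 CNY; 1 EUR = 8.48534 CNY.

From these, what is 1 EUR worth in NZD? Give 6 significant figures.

1 EUR × 8.48534 = 8.48534 CNY
8.48534 CNY ÷ 4.49367 = 1.88829 NZD

EUR/NZD = 1.88829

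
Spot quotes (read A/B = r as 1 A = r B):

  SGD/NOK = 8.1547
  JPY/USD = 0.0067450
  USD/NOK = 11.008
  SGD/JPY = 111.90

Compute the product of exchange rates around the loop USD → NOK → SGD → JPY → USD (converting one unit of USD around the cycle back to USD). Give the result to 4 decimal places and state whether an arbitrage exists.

Around USD → NOK → SGD → JPY → USD: 1 × 11.008 ÷ 8.1547 × 111.90 × 0.0067450 = 1.018855
Product > 1; profitable direction is USD → NOK → SGD → JPY → USD.

1.0189 (arbitrage exists)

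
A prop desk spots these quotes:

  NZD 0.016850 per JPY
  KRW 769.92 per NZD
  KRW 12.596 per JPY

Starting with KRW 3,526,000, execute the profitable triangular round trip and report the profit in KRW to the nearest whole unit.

Profitable loop is KRW → JPY → NZD → KRW:
KRW 3,526,000 ÷ 12.596 = JPY 279,930
JPY 279,930 × 0.016850 = NZD 4,716.82
NZD 4,716.82 × 769.92 = KRW 3,631,576
Profit = KRW 3,631,576 − KRW 3,526,000

Profit: KRW 105,576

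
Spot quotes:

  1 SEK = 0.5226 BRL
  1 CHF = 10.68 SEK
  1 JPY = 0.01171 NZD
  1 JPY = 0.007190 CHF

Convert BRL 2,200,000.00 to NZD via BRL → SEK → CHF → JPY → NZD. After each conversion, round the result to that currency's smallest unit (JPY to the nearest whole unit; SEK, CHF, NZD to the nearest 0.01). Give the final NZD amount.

BRL 2,200,000.00 ÷ 0.5226 = SEK 4,209,720.63
SEK 4,209,720.63 ÷ 10.68 = CHF 394,168.60
CHF 394,168.60 ÷ 0.007190 = JPY 54,821,780
JPY 54,821,780 × 0.01171 = NZD 641,963.04

NZD 641,963.04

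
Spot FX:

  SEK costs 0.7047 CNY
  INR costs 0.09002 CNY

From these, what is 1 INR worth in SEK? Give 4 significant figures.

INR/SEK = 0.1277

1 INR × 0.09002 = 0.09002 CNY
0.09002 CNY ÷ 0.7047 = 0.127742 SEK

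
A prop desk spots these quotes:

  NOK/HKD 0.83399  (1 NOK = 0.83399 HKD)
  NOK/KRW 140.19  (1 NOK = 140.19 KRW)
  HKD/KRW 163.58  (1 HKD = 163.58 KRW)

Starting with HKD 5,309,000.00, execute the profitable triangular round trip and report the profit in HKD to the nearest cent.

Profit: HKD 146,552.18

Profitable loop is HKD → NOK → KRW → HKD:
HKD 5,309,000.00 ÷ 0.83399 = NOK 6,365,783.76
NOK 6,365,783.76 × 140.19 = KRW 892,419,226
KRW 892,419,226 ÷ 163.58 = HKD 5,455,552.18
Profit = HKD 5,455,552.18 − HKD 5,309,000.00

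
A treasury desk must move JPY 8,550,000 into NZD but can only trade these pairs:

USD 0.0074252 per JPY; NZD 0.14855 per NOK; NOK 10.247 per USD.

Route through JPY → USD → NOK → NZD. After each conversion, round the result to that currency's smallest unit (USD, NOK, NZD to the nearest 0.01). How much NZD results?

JPY 8,550,000 × 0.0074252 = USD 63,485.46
USD 63,485.46 × 10.247 = NOK 650,535.51
NOK 650,535.51 × 0.14855 = NZD 96,637.05

NZD 96,637.05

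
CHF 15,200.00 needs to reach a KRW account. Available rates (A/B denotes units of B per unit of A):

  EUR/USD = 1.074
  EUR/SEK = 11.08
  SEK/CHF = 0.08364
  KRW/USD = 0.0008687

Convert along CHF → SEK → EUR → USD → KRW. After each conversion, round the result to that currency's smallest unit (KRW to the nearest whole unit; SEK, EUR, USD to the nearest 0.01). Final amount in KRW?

KRW 20,277,967

CHF 15,200.00 ÷ 0.08364 = SEK 181,731.23
SEK 181,731.23 ÷ 11.08 = EUR 16,401.74
EUR 16,401.74 × 1.074 = USD 17,615.47
USD 17,615.47 ÷ 0.0008687 = KRW 20,277,967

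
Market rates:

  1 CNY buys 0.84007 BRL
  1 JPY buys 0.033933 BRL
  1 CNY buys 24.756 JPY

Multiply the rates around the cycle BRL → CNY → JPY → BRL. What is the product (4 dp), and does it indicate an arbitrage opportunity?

1.0000 (no arbitrage)

Around BRL → CNY → JPY → BRL: 1 ÷ 0.84007 × 24.756 × 0.033933 = 0.999971
Product ≈ 1 (deviation 0.003%, within rounding noise).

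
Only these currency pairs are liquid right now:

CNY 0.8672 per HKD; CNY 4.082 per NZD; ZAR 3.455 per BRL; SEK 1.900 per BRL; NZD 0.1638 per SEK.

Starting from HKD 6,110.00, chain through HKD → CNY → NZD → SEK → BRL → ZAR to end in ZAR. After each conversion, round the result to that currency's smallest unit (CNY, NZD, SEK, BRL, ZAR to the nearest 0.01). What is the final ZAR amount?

HKD 6,110.00 × 0.8672 = CNY 5,298.59
CNY 5,298.59 ÷ 4.082 = NZD 1,298.04
NZD 1,298.04 ÷ 0.1638 = SEK 7,924.54
SEK 7,924.54 ÷ 1.900 = BRL 4,170.81
BRL 4,170.81 × 3.455 = ZAR 14,410.15

ZAR 14,410.15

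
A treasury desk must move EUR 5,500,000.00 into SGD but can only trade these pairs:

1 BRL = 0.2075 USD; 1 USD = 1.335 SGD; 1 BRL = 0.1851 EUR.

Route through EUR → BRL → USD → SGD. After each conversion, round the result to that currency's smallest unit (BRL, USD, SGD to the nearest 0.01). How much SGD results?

SGD 8,231,057.54

EUR 5,500,000.00 ÷ 0.1851 = BRL 29,713,668.29
BRL 29,713,668.29 × 0.2075 = USD 6,165,586.17
USD 6,165,586.17 × 1.335 = SGD 8,231,057.54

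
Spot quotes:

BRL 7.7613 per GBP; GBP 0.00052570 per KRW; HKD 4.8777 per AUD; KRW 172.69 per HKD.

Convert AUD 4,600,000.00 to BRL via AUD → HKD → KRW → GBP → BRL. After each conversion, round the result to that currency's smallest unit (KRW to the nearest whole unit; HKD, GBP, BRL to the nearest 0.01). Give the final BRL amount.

AUD 4,600,000.00 × 4.8777 = HKD 22,437,420.00
HKD 22,437,420.00 × 172.69 = KRW 3,874,718,060
KRW 3,874,718,060 × 0.00052570 = GBP 2,036,939.28
GBP 2,036,939.28 × 7.7613 = BRL 15,809,296.83

BRL 15,809,296.83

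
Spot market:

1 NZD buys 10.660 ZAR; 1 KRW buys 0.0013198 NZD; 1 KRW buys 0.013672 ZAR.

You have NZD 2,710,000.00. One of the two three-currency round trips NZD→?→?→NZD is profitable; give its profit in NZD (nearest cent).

Profit: NZD 78,704.96

Profitable loop is NZD → ZAR → KRW → NZD:
NZD 2,710,000.00 × 10.660 = ZAR 28,888,600.00
ZAR 28,888,600.00 ÷ 0.013672 = KRW 2,112,975,424
KRW 2,112,975,424 × 0.0013198 = NZD 2,788,704.96
Profit = NZD 2,788,704.96 − NZD 2,710,000.00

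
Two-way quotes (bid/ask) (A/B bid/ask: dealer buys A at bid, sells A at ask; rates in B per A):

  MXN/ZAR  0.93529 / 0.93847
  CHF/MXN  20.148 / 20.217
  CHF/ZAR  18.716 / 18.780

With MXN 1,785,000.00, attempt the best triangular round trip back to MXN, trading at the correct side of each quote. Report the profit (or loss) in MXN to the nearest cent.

Net profit: MXN 6,104.26

Best loop MXN → ZAR → CHF → MXN:
MXN 1,785,000.00 × 0.93529 (sell MXN at bid) = ZAR 1,669,492.65
ZAR 1,669,492.65 ÷ 18.780 (buy CHF at ask) = CHF 88,897.37
CHF 88,897.37 × 20.148 (sell CHF at bid) = MXN 1,791,104.26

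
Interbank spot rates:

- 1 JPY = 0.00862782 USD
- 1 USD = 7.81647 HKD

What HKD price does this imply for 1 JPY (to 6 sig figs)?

1 JPY × 0.00862782 = 0.00862782 USD
0.00862782 USD × 7.81647 = 0.0674391 HKD

JPY/HKD = 0.0674391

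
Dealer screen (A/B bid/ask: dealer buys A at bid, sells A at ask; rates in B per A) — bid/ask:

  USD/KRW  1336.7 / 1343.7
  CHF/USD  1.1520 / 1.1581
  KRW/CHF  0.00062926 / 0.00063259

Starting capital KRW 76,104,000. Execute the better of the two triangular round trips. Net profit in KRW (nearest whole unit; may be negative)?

Best loop KRW → USD → CHF → KRW:
KRW 76,104,000 ÷ 1343.7 (buy USD at ask) = USD 56,637.64
USD 56,637.64 ÷ 1.1581 (buy CHF at ask) = CHF 48,905.66
CHF 48,905.66 ÷ 0.00063259 (buy KRW at ask) = KRW 77,310,197

Net profit: KRW 1,206,197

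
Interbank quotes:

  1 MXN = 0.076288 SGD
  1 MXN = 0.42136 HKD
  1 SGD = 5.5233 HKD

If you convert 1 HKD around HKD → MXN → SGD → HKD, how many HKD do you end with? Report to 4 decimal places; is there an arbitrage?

1.0000 (no arbitrage)

Around HKD → MXN → SGD → HKD: 1 ÷ 0.42136 × 0.076288 × 5.5233 = 1.000004
Product ≈ 1 (deviation 0.000%, within rounding noise).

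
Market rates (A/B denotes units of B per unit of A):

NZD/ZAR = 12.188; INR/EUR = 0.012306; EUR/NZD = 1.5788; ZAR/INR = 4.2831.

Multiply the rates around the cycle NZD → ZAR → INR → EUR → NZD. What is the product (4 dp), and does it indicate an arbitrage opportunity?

1.0142 (arbitrage exists)

Around NZD → ZAR → INR → EUR → NZD: 1 × 12.188 × 4.2831 × 0.012306 × 1.5788 = 1.014226
Product > 1; profitable direction is NZD → ZAR → INR → EUR → NZD.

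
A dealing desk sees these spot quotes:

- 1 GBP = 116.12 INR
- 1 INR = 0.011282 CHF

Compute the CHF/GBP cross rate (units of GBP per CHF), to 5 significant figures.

CHF/GBP = 0.76332

1 CHF ÷ 0.011282 = 88.6368 INR
88.6368 INR ÷ 116.12 = 0.76332 GBP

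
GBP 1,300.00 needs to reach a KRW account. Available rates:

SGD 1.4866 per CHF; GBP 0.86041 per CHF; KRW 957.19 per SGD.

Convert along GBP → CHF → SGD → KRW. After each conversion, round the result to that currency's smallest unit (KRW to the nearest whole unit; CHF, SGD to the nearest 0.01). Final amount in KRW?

KRW 2,149,964

GBP 1,300.00 ÷ 0.86041 = CHF 1,510.91
CHF 1,510.91 × 1.4866 = SGD 2,246.12
SGD 2,246.12 × 957.19 = KRW 2,149,964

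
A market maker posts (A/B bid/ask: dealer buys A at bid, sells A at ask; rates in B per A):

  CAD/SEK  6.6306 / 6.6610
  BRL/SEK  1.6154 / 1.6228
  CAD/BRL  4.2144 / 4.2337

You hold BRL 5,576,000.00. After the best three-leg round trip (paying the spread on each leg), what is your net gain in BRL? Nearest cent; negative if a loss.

Net profit: BRL 123,006.64

Best loop BRL → SEK → CAD → BRL:
BRL 5,576,000.00 × 1.6154 (sell BRL at bid) = SEK 9,007,470.40
SEK 9,007,470.40 ÷ 6.6610 (buy CAD at ask) = CAD 1,352,269.99
CAD 1,352,269.99 × 4.2144 (sell CAD at bid) = BRL 5,699,006.64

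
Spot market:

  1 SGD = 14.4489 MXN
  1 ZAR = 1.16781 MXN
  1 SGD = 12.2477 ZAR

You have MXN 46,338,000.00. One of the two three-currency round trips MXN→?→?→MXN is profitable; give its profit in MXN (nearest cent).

Profit: MXN 472,722.12

Profitable loop is MXN → ZAR → SGD → MXN:
MXN 46,338,000.00 ÷ 1.16781 = ZAR 39,679,399.90
ZAR 39,679,399.90 ÷ 12.2477 = SGD 3,239,742.96
SGD 3,239,742.96 × 14.4489 = MXN 46,810,722.12
Profit = MXN 46,810,722.12 − MXN 46,338,000.00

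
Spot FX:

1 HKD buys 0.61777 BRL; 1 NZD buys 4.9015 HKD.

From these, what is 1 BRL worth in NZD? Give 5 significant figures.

BRL/NZD = 0.33025

1 BRL ÷ 0.61777 = 1.61873 HKD
1.61873 HKD ÷ 4.9015 = 0.330251 NZD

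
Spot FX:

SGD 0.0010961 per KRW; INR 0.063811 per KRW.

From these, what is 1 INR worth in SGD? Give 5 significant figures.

INR/SGD = 0.017177

1 INR ÷ 0.063811 = 15.6713 KRW
15.6713 KRW × 0.0010961 = 0.0171773 SGD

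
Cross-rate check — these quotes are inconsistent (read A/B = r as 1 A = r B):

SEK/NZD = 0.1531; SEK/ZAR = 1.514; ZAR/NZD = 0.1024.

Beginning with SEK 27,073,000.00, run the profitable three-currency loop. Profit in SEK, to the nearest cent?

Profit: SEK 341,922.62

Profitable loop is SEK → ZAR → NZD → SEK:
SEK 27,073,000.00 × 1.514 = ZAR 40,988,522.00
ZAR 40,988,522.00 × 0.1024 = NZD 4,197,224.65
NZD 4,197,224.65 ÷ 0.1531 = SEK 27,414,922.62
Profit = SEK 27,414,922.62 − SEK 27,073,000.00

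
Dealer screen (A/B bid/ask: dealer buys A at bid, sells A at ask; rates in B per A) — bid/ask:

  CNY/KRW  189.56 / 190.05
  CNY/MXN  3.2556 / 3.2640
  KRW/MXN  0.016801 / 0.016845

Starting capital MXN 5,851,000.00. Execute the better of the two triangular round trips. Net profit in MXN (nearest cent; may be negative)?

Best loop MXN → KRW → CNY → MXN:
MXN 5,851,000.00 ÷ 0.016845 (buy KRW at ask) = KRW 347,343,425
KRW 347,343,425 ÷ 190.05 (buy CNY at ask) = CNY 1,827,642.33
CNY 1,827,642.33 × 3.2556 (sell CNY at bid) = MXN 5,950,072.38

Net profit: MXN 99,072.38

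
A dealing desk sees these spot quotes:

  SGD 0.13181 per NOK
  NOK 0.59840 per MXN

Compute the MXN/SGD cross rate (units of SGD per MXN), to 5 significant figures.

1 MXN × 0.59840 = 0.5984 NOK
0.5984 NOK × 0.13181 = 0.0788751 SGD

MXN/SGD = 0.078875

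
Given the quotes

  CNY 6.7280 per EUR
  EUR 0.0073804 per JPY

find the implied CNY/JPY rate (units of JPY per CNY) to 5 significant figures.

1 CNY ÷ 6.7280 = 0.148633 EUR
0.148633 EUR ÷ 0.0073804 = 20.1388 JPY

CNY/JPY = 20.139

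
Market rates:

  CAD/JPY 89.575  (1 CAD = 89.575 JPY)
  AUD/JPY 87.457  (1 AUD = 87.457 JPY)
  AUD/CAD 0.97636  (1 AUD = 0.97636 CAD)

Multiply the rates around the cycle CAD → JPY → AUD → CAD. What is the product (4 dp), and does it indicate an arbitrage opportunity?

Around CAD → JPY → AUD → CAD: 1 × 89.575 ÷ 87.457 × 0.97636 = 1.000005
Product ≈ 1 (deviation 0.001%, within rounding noise).

1.0000 (no arbitrage)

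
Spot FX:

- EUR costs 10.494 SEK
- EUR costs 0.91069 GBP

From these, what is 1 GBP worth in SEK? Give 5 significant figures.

GBP/SEK = 11.523

1 GBP ÷ 0.91069 = 1.09807 EUR
1.09807 EUR × 10.494 = 11.5231 SEK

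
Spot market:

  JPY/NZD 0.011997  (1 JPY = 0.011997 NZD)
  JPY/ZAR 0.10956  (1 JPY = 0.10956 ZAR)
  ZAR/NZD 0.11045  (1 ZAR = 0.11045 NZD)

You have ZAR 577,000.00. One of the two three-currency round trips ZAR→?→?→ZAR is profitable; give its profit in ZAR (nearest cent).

Profit: ZAR 4,997.20

Profitable loop is ZAR → NZD → JPY → ZAR:
ZAR 577,000.00 × 0.11045 = NZD 63,729.65
NZD 63,729.65 ÷ 0.011997 = JPY 5,312,132
JPY 5,312,132 × 0.10956 = ZAR 581,997.20
Profit = ZAR 581,997.20 − ZAR 577,000.00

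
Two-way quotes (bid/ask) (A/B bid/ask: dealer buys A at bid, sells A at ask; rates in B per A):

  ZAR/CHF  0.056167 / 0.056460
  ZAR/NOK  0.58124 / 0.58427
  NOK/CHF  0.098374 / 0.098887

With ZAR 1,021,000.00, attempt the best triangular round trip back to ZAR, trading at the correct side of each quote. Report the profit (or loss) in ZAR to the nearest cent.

Best loop ZAR → NOK → CHF → ZAR:
ZAR 1,021,000.00 × 0.58124 (sell ZAR at bid) = NOK 593,446.04
NOK 593,446.04 × 0.098374 (sell NOK at bid) = CHF 58,379.66
CHF 58,379.66 ÷ 0.056460 (buy ZAR at ask) = ZAR 1,034,000.37

Net profit: ZAR 13,000.37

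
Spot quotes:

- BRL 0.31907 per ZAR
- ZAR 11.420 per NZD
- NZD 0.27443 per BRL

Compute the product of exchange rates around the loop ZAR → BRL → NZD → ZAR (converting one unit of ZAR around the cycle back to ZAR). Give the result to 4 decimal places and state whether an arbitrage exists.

1.0000 (no arbitrage)

Around ZAR → BRL → NZD → ZAR: 1 × 0.31907 × 0.27443 × 11.420 = 0.999962
Product ≈ 1 (deviation 0.004%, within rounding noise).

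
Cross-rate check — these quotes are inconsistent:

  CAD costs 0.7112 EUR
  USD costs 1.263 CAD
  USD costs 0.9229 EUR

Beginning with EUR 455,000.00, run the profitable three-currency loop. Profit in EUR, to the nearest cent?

Profitable loop is EUR → CAD → USD → EUR:
EUR 455,000.00 ÷ 0.7112 = CAD 639,763.78
CAD 639,763.78 ÷ 1.263 = USD 506,542.98
USD 506,542.98 × 0.9229 = EUR 467,488.51
Profit = EUR 467,488.51 − EUR 455,000.00

Profit: EUR 12,488.51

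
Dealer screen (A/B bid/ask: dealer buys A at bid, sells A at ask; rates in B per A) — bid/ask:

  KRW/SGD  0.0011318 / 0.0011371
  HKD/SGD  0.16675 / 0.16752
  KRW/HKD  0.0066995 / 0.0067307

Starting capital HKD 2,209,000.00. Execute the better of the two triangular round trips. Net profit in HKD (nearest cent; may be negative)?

Net profit: HKD 8,371.74

Best loop HKD → KRW → SGD → HKD:
HKD 2,209,000.00 ÷ 0.0067307 (buy KRW at ask) = KRW 328,197,661
KRW 328,197,661 × 0.0011318 (sell KRW at bid) = SGD 371,454.11
SGD 371,454.11 ÷ 0.16752 (buy HKD at ask) = HKD 2,217,371.74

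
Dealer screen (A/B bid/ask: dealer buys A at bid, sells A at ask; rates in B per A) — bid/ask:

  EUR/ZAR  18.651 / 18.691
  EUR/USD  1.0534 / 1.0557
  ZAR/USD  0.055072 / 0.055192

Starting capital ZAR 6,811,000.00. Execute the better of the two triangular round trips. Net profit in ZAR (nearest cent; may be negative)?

Best loop ZAR → EUR → USD → ZAR:
ZAR 6,811,000.00 ÷ 18.691 (buy EUR at ask) = EUR 364,399.98
EUR 364,399.98 × 1.0534 (sell EUR at bid) = USD 383,858.94
USD 383,858.94 ÷ 0.055192 (buy ZAR at ask) = ZAR 6,954,974.23

Net profit: ZAR 143,974.23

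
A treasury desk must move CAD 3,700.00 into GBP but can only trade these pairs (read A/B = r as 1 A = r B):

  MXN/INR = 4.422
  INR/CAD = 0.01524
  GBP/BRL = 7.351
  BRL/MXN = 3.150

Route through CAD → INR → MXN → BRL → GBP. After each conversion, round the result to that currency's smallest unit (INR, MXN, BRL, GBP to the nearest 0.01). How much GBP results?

CAD 3,700.00 ÷ 0.01524 = INR 242,782.15
INR 242,782.15 ÷ 4.422 = MXN 54,903.25
MXN 54,903.25 ÷ 3.150 = BRL 17,429.60
BRL 17,429.60 ÷ 7.351 = GBP 2,371.05

GBP 2,371.05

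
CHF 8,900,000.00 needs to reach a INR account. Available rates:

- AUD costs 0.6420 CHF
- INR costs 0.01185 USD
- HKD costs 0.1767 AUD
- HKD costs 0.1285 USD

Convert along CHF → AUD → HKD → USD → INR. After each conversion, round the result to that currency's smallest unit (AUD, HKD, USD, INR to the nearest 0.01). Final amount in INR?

INR 850,752,446.41

CHF 8,900,000.00 ÷ 0.6420 = AUD 13,862,928.35
AUD 13,862,928.35 ÷ 0.1767 = HKD 78,454,603.00
HKD 78,454,603.00 × 0.1285 = USD 10,081,416.49
USD 10,081,416.49 ÷ 0.01185 = INR 850,752,446.41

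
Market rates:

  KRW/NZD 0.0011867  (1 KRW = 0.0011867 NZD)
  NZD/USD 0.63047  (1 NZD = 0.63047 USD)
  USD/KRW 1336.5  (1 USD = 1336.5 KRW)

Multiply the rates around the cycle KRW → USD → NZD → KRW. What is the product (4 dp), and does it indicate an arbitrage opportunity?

Around KRW → USD → NZD → KRW: 1 ÷ 1336.5 ÷ 0.63047 ÷ 0.0011867 = 1.000059
Product ≈ 1 (deviation 0.006%, within rounding noise).

1.0001 (no arbitrage)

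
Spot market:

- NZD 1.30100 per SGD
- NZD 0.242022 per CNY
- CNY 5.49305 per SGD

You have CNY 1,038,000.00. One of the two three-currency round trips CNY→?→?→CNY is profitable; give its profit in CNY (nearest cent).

Profitable loop is CNY → NZD → SGD → CNY:
CNY 1,038,000.00 × 0.242022 = NZD 251,218.84
NZD 251,218.84 ÷ 1.30100 = SGD 193,096.72
SGD 193,096.72 × 5.49305 = CNY 1,060,689.95
Profit = CNY 1,060,689.95 − CNY 1,038,000.00

Profit: CNY 22,689.95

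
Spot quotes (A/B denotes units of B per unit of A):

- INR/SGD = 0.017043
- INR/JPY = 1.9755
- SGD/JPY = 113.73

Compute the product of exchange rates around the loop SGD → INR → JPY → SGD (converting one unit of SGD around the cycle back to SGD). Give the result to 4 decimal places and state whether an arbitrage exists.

1.0192 (arbitrage exists)

Around SGD → INR → JPY → SGD: 1 ÷ 0.017043 × 1.9755 ÷ 113.73 = 1.019192
Product > 1; profitable direction is SGD → INR → JPY → SGD.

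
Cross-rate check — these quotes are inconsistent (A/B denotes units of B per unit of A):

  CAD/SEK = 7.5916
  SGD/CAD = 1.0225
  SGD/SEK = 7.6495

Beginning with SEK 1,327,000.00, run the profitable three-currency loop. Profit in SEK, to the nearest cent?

Profit: SEK 19,587.28

Profitable loop is SEK → SGD → CAD → SEK:
SEK 1,327,000.00 ÷ 7.6495 = SGD 173,475.39
SGD 173,475.39 × 1.0225 = CAD 177,378.59
CAD 177,378.59 × 7.5916 = SEK 1,346,587.28
Profit = SEK 1,346,587.28 − SEK 1,327,000.00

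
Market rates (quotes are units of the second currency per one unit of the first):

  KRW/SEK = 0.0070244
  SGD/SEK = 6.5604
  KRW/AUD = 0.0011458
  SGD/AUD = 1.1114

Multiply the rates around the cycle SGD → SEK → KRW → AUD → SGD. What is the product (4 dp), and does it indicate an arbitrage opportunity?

Around SGD → SEK → KRW → AUD → SGD: 1 × 6.5604 ÷ 0.0070244 × 0.0011458 ÷ 1.1114 = 0.962852
Product < 1; profitable direction is SGD → AUD → KRW → SEK → SGD.

0.9629 (arbitrage exists)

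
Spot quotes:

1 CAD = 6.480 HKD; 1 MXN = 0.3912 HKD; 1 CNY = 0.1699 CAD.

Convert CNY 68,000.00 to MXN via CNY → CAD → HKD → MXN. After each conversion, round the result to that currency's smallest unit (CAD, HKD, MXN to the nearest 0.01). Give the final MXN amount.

CNY 68,000.00 × 0.1699 = CAD 11,553.20
CAD 11,553.20 × 6.480 = HKD 74,864.74
HKD 74,864.74 ÷ 0.3912 = MXN 191,372.03

MXN 191,372.03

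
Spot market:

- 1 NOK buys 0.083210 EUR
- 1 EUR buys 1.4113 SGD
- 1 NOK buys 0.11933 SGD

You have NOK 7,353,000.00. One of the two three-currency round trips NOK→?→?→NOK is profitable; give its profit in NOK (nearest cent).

Profitable loop is NOK → SGD → EUR → NOK:
NOK 7,353,000.00 × 0.11933 = SGD 877,433.49
SGD 877,433.49 ÷ 1.4113 = EUR 621,720.04
EUR 621,720.04 ÷ 0.083210 = NOK 7,471,698.57
Profit = NOK 7,471,698.57 − NOK 7,353,000.00

Profit: NOK 118,698.57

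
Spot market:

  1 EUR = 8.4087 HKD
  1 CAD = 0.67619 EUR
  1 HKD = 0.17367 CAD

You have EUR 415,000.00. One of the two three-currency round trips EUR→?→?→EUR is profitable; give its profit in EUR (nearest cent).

Profitable loop is EUR → CAD → HKD → EUR:
EUR 415,000.00 ÷ 0.67619 = CAD 613,732.83
CAD 613,732.83 ÷ 0.17367 = HKD 3,533,902.38
HKD 3,533,902.38 ÷ 8.4087 = EUR 420,267.39
Profit = EUR 420,267.39 − EUR 415,000.00

Profit: EUR 5,267.39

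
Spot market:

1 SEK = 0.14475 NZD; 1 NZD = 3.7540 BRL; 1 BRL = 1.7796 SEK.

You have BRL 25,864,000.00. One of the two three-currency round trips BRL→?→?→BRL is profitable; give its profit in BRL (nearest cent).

Profit: BRL 882,099.37

Profitable loop is BRL → NZD → SEK → BRL:
BRL 25,864,000.00 ÷ 3.7540 = NZD 6,889,717.63
NZD 6,889,717.63 ÷ 0.14475 = SEK 47,597,358.44
SEK 47,597,358.44 ÷ 1.7796 = BRL 26,746,099.37
Profit = BRL 26,746,099.37 − BRL 25,864,000.00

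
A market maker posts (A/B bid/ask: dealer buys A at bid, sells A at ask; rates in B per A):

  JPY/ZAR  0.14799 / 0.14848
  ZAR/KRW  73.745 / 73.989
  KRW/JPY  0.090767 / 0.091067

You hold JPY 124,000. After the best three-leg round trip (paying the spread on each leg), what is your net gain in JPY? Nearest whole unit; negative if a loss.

Net result: JPY -56 (no profitable arbitrage after spreads)

Best loop JPY → KRW → ZAR → JPY:
JPY 124,000 ÷ 0.091067 (buy KRW at ask) = KRW 1,361,635
KRW 1,361,635 ÷ 73.989 (buy ZAR at ask) = ZAR 18,403.21
ZAR 18,403.21 ÷ 0.14848 (buy JPY at ask) = JPY 123,944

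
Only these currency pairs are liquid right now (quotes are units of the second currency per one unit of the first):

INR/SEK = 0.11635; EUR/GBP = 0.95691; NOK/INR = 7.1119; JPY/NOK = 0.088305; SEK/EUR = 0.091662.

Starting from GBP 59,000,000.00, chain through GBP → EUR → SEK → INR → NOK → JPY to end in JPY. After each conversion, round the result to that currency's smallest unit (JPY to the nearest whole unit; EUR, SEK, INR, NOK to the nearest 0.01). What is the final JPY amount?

GBP 59,000,000.00 ÷ 0.95691 = EUR 61,656,791.13
EUR 61,656,791.13 ÷ 0.091662 = SEK 672,653,783.79
SEK 672,653,783.79 ÷ 0.11635 = INR 5,781,295,950.06
INR 5,781,295,950.06 ÷ 7.1119 = NOK 812,904,561.38
NOK 812,904,561.38 ÷ 0.088305 = JPY 9,205,645,902

JPY 9,205,645,902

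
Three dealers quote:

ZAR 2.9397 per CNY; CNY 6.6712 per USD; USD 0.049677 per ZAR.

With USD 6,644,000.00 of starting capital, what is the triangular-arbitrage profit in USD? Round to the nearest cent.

Profitable loop is USD → ZAR → CNY → USD:
USD 6,644,000.00 ÷ 0.049677 = ZAR 133,743,986.15
ZAR 133,743,986.15 ÷ 2.9397 = CNY 45,495,794.18
CNY 45,495,794.18 ÷ 6.6712 = USD 6,819,731.71
Profit = USD 6,819,731.71 − USD 6,644,000.00

Profit: USD 175,731.71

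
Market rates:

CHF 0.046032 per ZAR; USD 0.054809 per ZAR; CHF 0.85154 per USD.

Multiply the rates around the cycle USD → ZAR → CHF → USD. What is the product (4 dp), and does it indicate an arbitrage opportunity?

Around USD → ZAR → CHF → USD: 1 ÷ 0.054809 × 0.046032 ÷ 0.85154 = 0.986286
Product < 1; profitable direction is USD → CHF → ZAR → USD.

0.9863 (arbitrage exists)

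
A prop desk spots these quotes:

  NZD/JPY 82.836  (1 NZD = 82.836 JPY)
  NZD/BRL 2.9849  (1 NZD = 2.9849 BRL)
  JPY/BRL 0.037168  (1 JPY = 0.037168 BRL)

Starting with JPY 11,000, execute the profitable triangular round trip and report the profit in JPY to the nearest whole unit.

Profit: JPY 346

Profitable loop is JPY → BRL → NZD → JPY:
JPY 11,000 × 0.037168 = BRL 408.85
BRL 408.85 ÷ 2.9849 = NZD 136.97
NZD 136.97 × 82.836 = JPY 11,346
Profit = JPY 11,346 − JPY 11,000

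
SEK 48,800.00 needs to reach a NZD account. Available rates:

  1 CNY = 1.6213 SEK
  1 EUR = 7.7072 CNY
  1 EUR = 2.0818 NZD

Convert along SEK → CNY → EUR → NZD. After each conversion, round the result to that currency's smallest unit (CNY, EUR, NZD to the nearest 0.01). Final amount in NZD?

NZD 8,130.16

SEK 48,800.00 ÷ 1.6213 = CNY 30,099.30
CNY 30,099.30 ÷ 7.7072 = EUR 3,905.35
EUR 3,905.35 × 2.0818 = NZD 8,130.16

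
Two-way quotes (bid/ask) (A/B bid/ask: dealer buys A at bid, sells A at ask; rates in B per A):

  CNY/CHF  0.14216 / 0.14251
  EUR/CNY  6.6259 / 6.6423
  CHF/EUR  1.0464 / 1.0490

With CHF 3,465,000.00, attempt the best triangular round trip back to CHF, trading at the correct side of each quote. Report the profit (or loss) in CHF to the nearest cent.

Net profit: CHF 24,505.80

Best loop CHF → CNY → EUR → CHF:
CHF 3,465,000.00 ÷ 0.14251 (buy CNY at ask) = CNY 24,314,083.22
CNY 24,314,083.22 ÷ 6.6423 (buy EUR at ask) = EUR 3,660,491.58
EUR 3,660,491.58 ÷ 1.0490 (buy CHF at ask) = CHF 3,489,505.80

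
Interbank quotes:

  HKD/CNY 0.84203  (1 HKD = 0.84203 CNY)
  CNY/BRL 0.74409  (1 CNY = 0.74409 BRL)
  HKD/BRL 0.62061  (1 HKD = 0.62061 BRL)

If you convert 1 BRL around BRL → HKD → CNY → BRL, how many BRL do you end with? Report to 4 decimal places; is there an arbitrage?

Around BRL → HKD → CNY → BRL: 1 ÷ 0.62061 × 0.84203 × 0.74409 = 1.009565
Product > 1; profitable direction is BRL → HKD → CNY → BRL.

1.0096 (arbitrage exists)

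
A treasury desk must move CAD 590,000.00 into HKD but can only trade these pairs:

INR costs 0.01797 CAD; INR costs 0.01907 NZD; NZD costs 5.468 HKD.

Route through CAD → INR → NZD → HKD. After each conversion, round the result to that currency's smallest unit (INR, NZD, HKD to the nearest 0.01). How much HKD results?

HKD 3,423,600.92

CAD 590,000.00 ÷ 0.01797 = INR 32,832,498.61
INR 32,832,498.61 × 0.01907 = NZD 626,115.75
NZD 626,115.75 × 5.468 = HKD 3,423,600.92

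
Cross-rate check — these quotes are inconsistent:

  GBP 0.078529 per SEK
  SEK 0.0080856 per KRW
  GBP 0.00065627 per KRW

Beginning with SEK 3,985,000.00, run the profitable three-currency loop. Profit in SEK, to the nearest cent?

Profit: SEK 133,779.64

Profitable loop is SEK → KRW → GBP → SEK:
SEK 3,985,000.00 ÷ 0.0080856 = KRW 492,851,489
KRW 492,851,489 × 0.00065627 = GBP 323,443.65
GBP 323,443.65 ÷ 0.078529 = SEK 4,118,779.64
Profit = SEK 4,118,779.64 − SEK 3,985,000.00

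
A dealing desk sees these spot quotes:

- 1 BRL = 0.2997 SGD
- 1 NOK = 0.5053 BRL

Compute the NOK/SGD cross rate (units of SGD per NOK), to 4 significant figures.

1 NOK × 0.5053 = 0.5053 BRL
0.5053 BRL × 0.2997 = 0.151438 SGD

NOK/SGD = 0.1514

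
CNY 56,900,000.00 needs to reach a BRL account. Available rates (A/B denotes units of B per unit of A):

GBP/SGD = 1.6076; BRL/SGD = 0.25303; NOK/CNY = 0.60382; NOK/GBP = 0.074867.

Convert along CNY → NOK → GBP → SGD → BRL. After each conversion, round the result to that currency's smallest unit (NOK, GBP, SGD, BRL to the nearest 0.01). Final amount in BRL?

BRL 44,823,027.35

CNY 56,900,000.00 ÷ 0.60382 = NOK 94,233,380.81
NOK 94,233,380.81 × 0.074867 = GBP 7,054,970.52
GBP 7,054,970.52 × 1.6076 = SGD 11,341,570.61
SGD 11,341,570.61 ÷ 0.25303 = BRL 44,823,027.35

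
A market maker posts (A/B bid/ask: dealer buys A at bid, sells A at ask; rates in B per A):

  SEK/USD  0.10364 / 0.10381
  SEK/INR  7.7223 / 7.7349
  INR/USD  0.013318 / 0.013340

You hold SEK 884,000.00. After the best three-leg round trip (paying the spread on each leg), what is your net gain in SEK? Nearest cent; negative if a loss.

Net profit: SEK 3,910.39

Best loop SEK → USD → INR → SEK:
SEK 884,000.00 × 0.10364 (sell SEK at bid) = USD 91,617.76
USD 91,617.76 ÷ 0.013340 (buy INR at ask) = INR 6,867,898.05
INR 6,867,898.05 ÷ 7.7349 (buy SEK at ask) = SEK 887,910.39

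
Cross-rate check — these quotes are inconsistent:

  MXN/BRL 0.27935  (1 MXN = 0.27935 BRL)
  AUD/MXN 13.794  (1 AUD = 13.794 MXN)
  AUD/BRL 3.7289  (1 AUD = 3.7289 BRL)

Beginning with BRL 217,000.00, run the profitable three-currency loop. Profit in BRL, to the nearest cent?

Profit: BRL 7,242.48

Profitable loop is BRL → AUD → MXN → BRL:
BRL 217,000.00 ÷ 3.7289 = AUD 58,194.11
AUD 58,194.11 × 13.794 = MXN 802,729.49
MXN 802,729.49 × 0.27935 = BRL 224,242.48
Profit = BRL 224,242.48 − BRL 217,000.00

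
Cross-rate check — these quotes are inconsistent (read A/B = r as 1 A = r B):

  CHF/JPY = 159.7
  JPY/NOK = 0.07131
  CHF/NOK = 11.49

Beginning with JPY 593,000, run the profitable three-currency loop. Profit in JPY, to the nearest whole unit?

Profit: JPY 5,301

Profitable loop is JPY → CHF → NOK → JPY:
JPY 593,000 ÷ 159.7 = CHF 3,713.21
CHF 3,713.21 × 11.49 = NOK 42,664.81
NOK 42,664.81 ÷ 0.07131 = JPY 598,301
Profit = JPY 598,301 − JPY 593,000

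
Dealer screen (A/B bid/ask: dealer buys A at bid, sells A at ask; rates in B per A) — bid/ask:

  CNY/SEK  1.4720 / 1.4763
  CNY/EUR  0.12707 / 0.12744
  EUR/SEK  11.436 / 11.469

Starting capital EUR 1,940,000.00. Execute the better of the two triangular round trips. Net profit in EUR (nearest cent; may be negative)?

Best loop EUR → CNY → SEK → EUR:
EUR 1,940,000.00 ÷ 0.12744 (buy CNY at ask) = CNY 15,222,849.97
CNY 15,222,849.97 × 1.4720 (sell CNY at bid) = SEK 22,408,035.15
SEK 22,408,035.15 ÷ 11.469 (buy EUR at ask) = EUR 1,953,791.54

Net profit: EUR 13,791.54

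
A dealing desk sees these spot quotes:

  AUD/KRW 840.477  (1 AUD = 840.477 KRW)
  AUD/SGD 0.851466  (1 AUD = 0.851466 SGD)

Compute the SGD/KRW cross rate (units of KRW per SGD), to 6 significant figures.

SGD/KRW = 987.094

1 SGD ÷ 0.851466 = 1.17445 AUD
1.17445 AUD × 840.477 = 987.094 KRW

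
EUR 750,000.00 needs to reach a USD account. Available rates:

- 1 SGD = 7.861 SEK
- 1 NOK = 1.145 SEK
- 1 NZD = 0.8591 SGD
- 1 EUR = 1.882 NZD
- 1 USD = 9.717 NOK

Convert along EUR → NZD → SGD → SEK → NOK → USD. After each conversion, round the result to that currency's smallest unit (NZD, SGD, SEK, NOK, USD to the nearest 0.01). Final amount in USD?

EUR 750,000.00 × 1.882 = NZD 1,411,500.00
NZD 1,411,500.00 × 0.8591 = SGD 1,212,619.65
SGD 1,212,619.65 × 7.861 = SEK 9,532,403.07
SEK 9,532,403.07 ÷ 1.145 = NOK 8,325,242.86
NOK 8,325,242.86 ÷ 9.717 = USD 856,770.90

USD 856,770.90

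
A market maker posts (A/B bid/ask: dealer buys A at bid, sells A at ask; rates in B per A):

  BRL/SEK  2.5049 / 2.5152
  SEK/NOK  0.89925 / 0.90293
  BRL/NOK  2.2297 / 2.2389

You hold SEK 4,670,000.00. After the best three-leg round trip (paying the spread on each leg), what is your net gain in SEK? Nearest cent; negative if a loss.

Best loop SEK → NOK → BRL → SEK:
SEK 4,670,000.00 × 0.89925 (sell SEK at bid) = NOK 4,199,497.50
NOK 4,199,497.50 ÷ 2.2389 (buy BRL at ask) = BRL 1,875,696.77
BRL 1,875,696.77 × 2.5049 (sell BRL at bid) = SEK 4,698,432.84

Net profit: SEK 28,432.84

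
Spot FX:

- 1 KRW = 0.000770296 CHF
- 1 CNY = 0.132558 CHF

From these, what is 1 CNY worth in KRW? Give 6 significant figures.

1 CNY × 0.132558 = 0.132558 CHF
0.132558 CHF ÷ 0.000770296 = 172.087 KRW

CNY/KRW = 172.087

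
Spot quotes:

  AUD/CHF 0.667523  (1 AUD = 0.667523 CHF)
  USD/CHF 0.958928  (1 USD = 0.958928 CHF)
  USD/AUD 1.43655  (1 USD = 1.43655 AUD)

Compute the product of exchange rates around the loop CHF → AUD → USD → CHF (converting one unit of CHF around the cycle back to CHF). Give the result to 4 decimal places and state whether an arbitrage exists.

Around CHF → AUD → USD → CHF: 1 ÷ 0.667523 ÷ 1.43655 × 0.958928 = 0.999998
Product ≈ 1 (deviation 0.000%, within rounding noise).

1.0000 (no arbitrage)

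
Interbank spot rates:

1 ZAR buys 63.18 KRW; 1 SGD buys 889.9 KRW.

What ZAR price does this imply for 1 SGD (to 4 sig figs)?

SGD/ZAR = 14.09

1 SGD × 889.9 = 889.9 KRW
889.9 KRW ÷ 63.18 = 14.0852 ZAR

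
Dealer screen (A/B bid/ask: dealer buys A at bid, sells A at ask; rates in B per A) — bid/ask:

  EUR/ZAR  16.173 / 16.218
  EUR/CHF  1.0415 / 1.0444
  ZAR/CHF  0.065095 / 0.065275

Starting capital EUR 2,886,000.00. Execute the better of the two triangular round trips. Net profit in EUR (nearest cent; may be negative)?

Net profit: EUR 23,160.50

Best loop EUR → ZAR → CHF → EUR:
EUR 2,886,000.00 × 16.173 (sell EUR at bid) = ZAR 46,675,278.00
ZAR 46,675,278.00 × 0.065095 (sell ZAR at bid) = CHF 3,038,327.22
CHF 3,038,327.22 ÷ 1.0444 (buy EUR at ask) = EUR 2,909,160.50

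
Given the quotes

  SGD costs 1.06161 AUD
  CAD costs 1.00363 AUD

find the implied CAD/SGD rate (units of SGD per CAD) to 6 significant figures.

CAD/SGD = 0.945385

1 CAD × 1.00363 = 1.00363 AUD
1.00363 AUD ÷ 1.06161 = 0.945385 SGD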